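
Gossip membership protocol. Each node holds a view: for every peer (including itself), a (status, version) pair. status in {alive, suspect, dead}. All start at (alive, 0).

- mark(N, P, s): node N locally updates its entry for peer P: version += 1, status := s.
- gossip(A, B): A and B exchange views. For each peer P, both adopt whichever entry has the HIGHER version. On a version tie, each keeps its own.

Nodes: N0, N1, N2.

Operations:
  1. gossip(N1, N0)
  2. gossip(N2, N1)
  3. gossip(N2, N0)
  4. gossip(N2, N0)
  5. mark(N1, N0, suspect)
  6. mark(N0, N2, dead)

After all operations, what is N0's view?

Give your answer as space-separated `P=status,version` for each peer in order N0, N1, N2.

Op 1: gossip N1<->N0 -> N1.N0=(alive,v0) N1.N1=(alive,v0) N1.N2=(alive,v0) | N0.N0=(alive,v0) N0.N1=(alive,v0) N0.N2=(alive,v0)
Op 2: gossip N2<->N1 -> N2.N0=(alive,v0) N2.N1=(alive,v0) N2.N2=(alive,v0) | N1.N0=(alive,v0) N1.N1=(alive,v0) N1.N2=(alive,v0)
Op 3: gossip N2<->N0 -> N2.N0=(alive,v0) N2.N1=(alive,v0) N2.N2=(alive,v0) | N0.N0=(alive,v0) N0.N1=(alive,v0) N0.N2=(alive,v0)
Op 4: gossip N2<->N0 -> N2.N0=(alive,v0) N2.N1=(alive,v0) N2.N2=(alive,v0) | N0.N0=(alive,v0) N0.N1=(alive,v0) N0.N2=(alive,v0)
Op 5: N1 marks N0=suspect -> (suspect,v1)
Op 6: N0 marks N2=dead -> (dead,v1)

Answer: N0=alive,0 N1=alive,0 N2=dead,1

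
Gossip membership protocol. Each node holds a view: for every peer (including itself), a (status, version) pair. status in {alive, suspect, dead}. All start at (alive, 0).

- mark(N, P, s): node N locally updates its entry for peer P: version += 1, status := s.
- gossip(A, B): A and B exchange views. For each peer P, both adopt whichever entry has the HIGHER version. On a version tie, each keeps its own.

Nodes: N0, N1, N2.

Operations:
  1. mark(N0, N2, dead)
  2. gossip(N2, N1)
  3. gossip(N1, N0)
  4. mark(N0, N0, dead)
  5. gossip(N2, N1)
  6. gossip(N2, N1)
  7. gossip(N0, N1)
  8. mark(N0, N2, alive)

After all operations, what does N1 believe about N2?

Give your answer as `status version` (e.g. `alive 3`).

Answer: dead 1

Derivation:
Op 1: N0 marks N2=dead -> (dead,v1)
Op 2: gossip N2<->N1 -> N2.N0=(alive,v0) N2.N1=(alive,v0) N2.N2=(alive,v0) | N1.N0=(alive,v0) N1.N1=(alive,v0) N1.N2=(alive,v0)
Op 3: gossip N1<->N0 -> N1.N0=(alive,v0) N1.N1=(alive,v0) N1.N2=(dead,v1) | N0.N0=(alive,v0) N0.N1=(alive,v0) N0.N2=(dead,v1)
Op 4: N0 marks N0=dead -> (dead,v1)
Op 5: gossip N2<->N1 -> N2.N0=(alive,v0) N2.N1=(alive,v0) N2.N2=(dead,v1) | N1.N0=(alive,v0) N1.N1=(alive,v0) N1.N2=(dead,v1)
Op 6: gossip N2<->N1 -> N2.N0=(alive,v0) N2.N1=(alive,v0) N2.N2=(dead,v1) | N1.N0=(alive,v0) N1.N1=(alive,v0) N1.N2=(dead,v1)
Op 7: gossip N0<->N1 -> N0.N0=(dead,v1) N0.N1=(alive,v0) N0.N2=(dead,v1) | N1.N0=(dead,v1) N1.N1=(alive,v0) N1.N2=(dead,v1)
Op 8: N0 marks N2=alive -> (alive,v2)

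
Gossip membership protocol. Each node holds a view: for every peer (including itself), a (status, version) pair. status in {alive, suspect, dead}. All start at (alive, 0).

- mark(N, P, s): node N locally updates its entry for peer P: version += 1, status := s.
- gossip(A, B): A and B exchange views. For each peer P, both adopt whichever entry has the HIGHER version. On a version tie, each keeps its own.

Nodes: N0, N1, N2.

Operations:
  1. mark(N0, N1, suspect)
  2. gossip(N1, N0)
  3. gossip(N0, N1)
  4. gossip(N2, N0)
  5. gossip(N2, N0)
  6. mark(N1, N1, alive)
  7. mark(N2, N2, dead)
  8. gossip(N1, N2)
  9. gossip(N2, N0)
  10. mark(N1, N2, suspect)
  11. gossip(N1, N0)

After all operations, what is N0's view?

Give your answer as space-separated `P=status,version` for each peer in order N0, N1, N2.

Op 1: N0 marks N1=suspect -> (suspect,v1)
Op 2: gossip N1<->N0 -> N1.N0=(alive,v0) N1.N1=(suspect,v1) N1.N2=(alive,v0) | N0.N0=(alive,v0) N0.N1=(suspect,v1) N0.N2=(alive,v0)
Op 3: gossip N0<->N1 -> N0.N0=(alive,v0) N0.N1=(suspect,v1) N0.N2=(alive,v0) | N1.N0=(alive,v0) N1.N1=(suspect,v1) N1.N2=(alive,v0)
Op 4: gossip N2<->N0 -> N2.N0=(alive,v0) N2.N1=(suspect,v1) N2.N2=(alive,v0) | N0.N0=(alive,v0) N0.N1=(suspect,v1) N0.N2=(alive,v0)
Op 5: gossip N2<->N0 -> N2.N0=(alive,v0) N2.N1=(suspect,v1) N2.N2=(alive,v0) | N0.N0=(alive,v0) N0.N1=(suspect,v1) N0.N2=(alive,v0)
Op 6: N1 marks N1=alive -> (alive,v2)
Op 7: N2 marks N2=dead -> (dead,v1)
Op 8: gossip N1<->N2 -> N1.N0=(alive,v0) N1.N1=(alive,v2) N1.N2=(dead,v1) | N2.N0=(alive,v0) N2.N1=(alive,v2) N2.N2=(dead,v1)
Op 9: gossip N2<->N0 -> N2.N0=(alive,v0) N2.N1=(alive,v2) N2.N2=(dead,v1) | N0.N0=(alive,v0) N0.N1=(alive,v2) N0.N2=(dead,v1)
Op 10: N1 marks N2=suspect -> (suspect,v2)
Op 11: gossip N1<->N0 -> N1.N0=(alive,v0) N1.N1=(alive,v2) N1.N2=(suspect,v2) | N0.N0=(alive,v0) N0.N1=(alive,v2) N0.N2=(suspect,v2)

Answer: N0=alive,0 N1=alive,2 N2=suspect,2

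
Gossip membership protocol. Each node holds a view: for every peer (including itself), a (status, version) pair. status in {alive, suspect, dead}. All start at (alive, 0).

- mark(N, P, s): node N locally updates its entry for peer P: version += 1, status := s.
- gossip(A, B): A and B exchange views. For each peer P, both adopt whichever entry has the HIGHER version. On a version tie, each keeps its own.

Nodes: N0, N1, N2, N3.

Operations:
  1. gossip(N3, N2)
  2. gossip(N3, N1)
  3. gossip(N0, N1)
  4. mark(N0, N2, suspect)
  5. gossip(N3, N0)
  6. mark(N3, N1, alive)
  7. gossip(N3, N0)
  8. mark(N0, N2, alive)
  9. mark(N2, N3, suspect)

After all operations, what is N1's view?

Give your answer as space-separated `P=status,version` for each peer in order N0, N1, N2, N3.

Op 1: gossip N3<->N2 -> N3.N0=(alive,v0) N3.N1=(alive,v0) N3.N2=(alive,v0) N3.N3=(alive,v0) | N2.N0=(alive,v0) N2.N1=(alive,v0) N2.N2=(alive,v0) N2.N3=(alive,v0)
Op 2: gossip N3<->N1 -> N3.N0=(alive,v0) N3.N1=(alive,v0) N3.N2=(alive,v0) N3.N3=(alive,v0) | N1.N0=(alive,v0) N1.N1=(alive,v0) N1.N2=(alive,v0) N1.N3=(alive,v0)
Op 3: gossip N0<->N1 -> N0.N0=(alive,v0) N0.N1=(alive,v0) N0.N2=(alive,v0) N0.N3=(alive,v0) | N1.N0=(alive,v0) N1.N1=(alive,v0) N1.N2=(alive,v0) N1.N3=(alive,v0)
Op 4: N0 marks N2=suspect -> (suspect,v1)
Op 5: gossip N3<->N0 -> N3.N0=(alive,v0) N3.N1=(alive,v0) N3.N2=(suspect,v1) N3.N3=(alive,v0) | N0.N0=(alive,v0) N0.N1=(alive,v0) N0.N2=(suspect,v1) N0.N3=(alive,v0)
Op 6: N3 marks N1=alive -> (alive,v1)
Op 7: gossip N3<->N0 -> N3.N0=(alive,v0) N3.N1=(alive,v1) N3.N2=(suspect,v1) N3.N3=(alive,v0) | N0.N0=(alive,v0) N0.N1=(alive,v1) N0.N2=(suspect,v1) N0.N3=(alive,v0)
Op 8: N0 marks N2=alive -> (alive,v2)
Op 9: N2 marks N3=suspect -> (suspect,v1)

Answer: N0=alive,0 N1=alive,0 N2=alive,0 N3=alive,0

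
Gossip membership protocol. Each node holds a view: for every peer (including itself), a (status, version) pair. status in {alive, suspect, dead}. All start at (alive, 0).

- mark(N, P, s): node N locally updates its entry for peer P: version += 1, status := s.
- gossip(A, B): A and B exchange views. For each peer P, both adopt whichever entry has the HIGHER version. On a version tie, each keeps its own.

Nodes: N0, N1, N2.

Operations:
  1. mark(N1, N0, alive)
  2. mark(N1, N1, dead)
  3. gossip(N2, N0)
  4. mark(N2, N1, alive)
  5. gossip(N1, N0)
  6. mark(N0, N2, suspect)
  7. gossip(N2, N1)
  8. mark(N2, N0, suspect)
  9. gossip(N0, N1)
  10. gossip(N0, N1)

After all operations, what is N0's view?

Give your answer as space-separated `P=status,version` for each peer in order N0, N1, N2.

Answer: N0=alive,1 N1=dead,1 N2=suspect,1

Derivation:
Op 1: N1 marks N0=alive -> (alive,v1)
Op 2: N1 marks N1=dead -> (dead,v1)
Op 3: gossip N2<->N0 -> N2.N0=(alive,v0) N2.N1=(alive,v0) N2.N2=(alive,v0) | N0.N0=(alive,v0) N0.N1=(alive,v0) N0.N2=(alive,v0)
Op 4: N2 marks N1=alive -> (alive,v1)
Op 5: gossip N1<->N0 -> N1.N0=(alive,v1) N1.N1=(dead,v1) N1.N2=(alive,v0) | N0.N0=(alive,v1) N0.N1=(dead,v1) N0.N2=(alive,v0)
Op 6: N0 marks N2=suspect -> (suspect,v1)
Op 7: gossip N2<->N1 -> N2.N0=(alive,v1) N2.N1=(alive,v1) N2.N2=(alive,v0) | N1.N0=(alive,v1) N1.N1=(dead,v1) N1.N2=(alive,v0)
Op 8: N2 marks N0=suspect -> (suspect,v2)
Op 9: gossip N0<->N1 -> N0.N0=(alive,v1) N0.N1=(dead,v1) N0.N2=(suspect,v1) | N1.N0=(alive,v1) N1.N1=(dead,v1) N1.N2=(suspect,v1)
Op 10: gossip N0<->N1 -> N0.N0=(alive,v1) N0.N1=(dead,v1) N0.N2=(suspect,v1) | N1.N0=(alive,v1) N1.N1=(dead,v1) N1.N2=(suspect,v1)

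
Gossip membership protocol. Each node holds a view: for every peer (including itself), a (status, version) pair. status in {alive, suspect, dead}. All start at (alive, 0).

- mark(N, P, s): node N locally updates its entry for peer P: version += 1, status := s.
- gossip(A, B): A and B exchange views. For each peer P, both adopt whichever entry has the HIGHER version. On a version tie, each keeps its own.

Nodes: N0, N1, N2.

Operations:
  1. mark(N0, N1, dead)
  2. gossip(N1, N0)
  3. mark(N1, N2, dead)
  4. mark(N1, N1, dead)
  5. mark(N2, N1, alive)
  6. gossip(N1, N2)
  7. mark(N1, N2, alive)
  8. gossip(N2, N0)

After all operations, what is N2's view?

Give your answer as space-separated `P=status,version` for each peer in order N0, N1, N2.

Op 1: N0 marks N1=dead -> (dead,v1)
Op 2: gossip N1<->N0 -> N1.N0=(alive,v0) N1.N1=(dead,v1) N1.N2=(alive,v0) | N0.N0=(alive,v0) N0.N1=(dead,v1) N0.N2=(alive,v0)
Op 3: N1 marks N2=dead -> (dead,v1)
Op 4: N1 marks N1=dead -> (dead,v2)
Op 5: N2 marks N1=alive -> (alive,v1)
Op 6: gossip N1<->N2 -> N1.N0=(alive,v0) N1.N1=(dead,v2) N1.N2=(dead,v1) | N2.N0=(alive,v0) N2.N1=(dead,v2) N2.N2=(dead,v1)
Op 7: N1 marks N2=alive -> (alive,v2)
Op 8: gossip N2<->N0 -> N2.N0=(alive,v0) N2.N1=(dead,v2) N2.N2=(dead,v1) | N0.N0=(alive,v0) N0.N1=(dead,v2) N0.N2=(dead,v1)

Answer: N0=alive,0 N1=dead,2 N2=dead,1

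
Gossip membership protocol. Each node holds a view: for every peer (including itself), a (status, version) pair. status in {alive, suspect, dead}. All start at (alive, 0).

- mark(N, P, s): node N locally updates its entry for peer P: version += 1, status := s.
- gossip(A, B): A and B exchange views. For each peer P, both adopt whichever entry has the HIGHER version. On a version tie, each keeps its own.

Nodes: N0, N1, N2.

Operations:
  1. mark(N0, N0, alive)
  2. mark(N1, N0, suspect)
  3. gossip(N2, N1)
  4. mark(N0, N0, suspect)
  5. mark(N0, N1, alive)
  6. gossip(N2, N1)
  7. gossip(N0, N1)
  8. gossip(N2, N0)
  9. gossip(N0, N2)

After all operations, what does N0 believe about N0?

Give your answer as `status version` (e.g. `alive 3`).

Answer: suspect 2

Derivation:
Op 1: N0 marks N0=alive -> (alive,v1)
Op 2: N1 marks N0=suspect -> (suspect,v1)
Op 3: gossip N2<->N1 -> N2.N0=(suspect,v1) N2.N1=(alive,v0) N2.N2=(alive,v0) | N1.N0=(suspect,v1) N1.N1=(alive,v0) N1.N2=(alive,v0)
Op 4: N0 marks N0=suspect -> (suspect,v2)
Op 5: N0 marks N1=alive -> (alive,v1)
Op 6: gossip N2<->N1 -> N2.N0=(suspect,v1) N2.N1=(alive,v0) N2.N2=(alive,v0) | N1.N0=(suspect,v1) N1.N1=(alive,v0) N1.N2=(alive,v0)
Op 7: gossip N0<->N1 -> N0.N0=(suspect,v2) N0.N1=(alive,v1) N0.N2=(alive,v0) | N1.N0=(suspect,v2) N1.N1=(alive,v1) N1.N2=(alive,v0)
Op 8: gossip N2<->N0 -> N2.N0=(suspect,v2) N2.N1=(alive,v1) N2.N2=(alive,v0) | N0.N0=(suspect,v2) N0.N1=(alive,v1) N0.N2=(alive,v0)
Op 9: gossip N0<->N2 -> N0.N0=(suspect,v2) N0.N1=(alive,v1) N0.N2=(alive,v0) | N2.N0=(suspect,v2) N2.N1=(alive,v1) N2.N2=(alive,v0)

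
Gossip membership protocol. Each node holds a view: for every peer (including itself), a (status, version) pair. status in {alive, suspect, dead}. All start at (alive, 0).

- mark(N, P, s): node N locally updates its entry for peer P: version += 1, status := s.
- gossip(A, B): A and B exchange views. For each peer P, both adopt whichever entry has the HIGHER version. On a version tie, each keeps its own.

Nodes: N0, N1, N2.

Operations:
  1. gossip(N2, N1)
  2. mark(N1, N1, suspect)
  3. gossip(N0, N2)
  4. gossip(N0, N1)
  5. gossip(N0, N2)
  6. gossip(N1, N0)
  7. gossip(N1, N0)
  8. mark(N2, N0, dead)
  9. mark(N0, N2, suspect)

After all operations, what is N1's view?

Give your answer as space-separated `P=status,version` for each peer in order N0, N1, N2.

Answer: N0=alive,0 N1=suspect,1 N2=alive,0

Derivation:
Op 1: gossip N2<->N1 -> N2.N0=(alive,v0) N2.N1=(alive,v0) N2.N2=(alive,v0) | N1.N0=(alive,v0) N1.N1=(alive,v0) N1.N2=(alive,v0)
Op 2: N1 marks N1=suspect -> (suspect,v1)
Op 3: gossip N0<->N2 -> N0.N0=(alive,v0) N0.N1=(alive,v0) N0.N2=(alive,v0) | N2.N0=(alive,v0) N2.N1=(alive,v0) N2.N2=(alive,v0)
Op 4: gossip N0<->N1 -> N0.N0=(alive,v0) N0.N1=(suspect,v1) N0.N2=(alive,v0) | N1.N0=(alive,v0) N1.N1=(suspect,v1) N1.N2=(alive,v0)
Op 5: gossip N0<->N2 -> N0.N0=(alive,v0) N0.N1=(suspect,v1) N0.N2=(alive,v0) | N2.N0=(alive,v0) N2.N1=(suspect,v1) N2.N2=(alive,v0)
Op 6: gossip N1<->N0 -> N1.N0=(alive,v0) N1.N1=(suspect,v1) N1.N2=(alive,v0) | N0.N0=(alive,v0) N0.N1=(suspect,v1) N0.N2=(alive,v0)
Op 7: gossip N1<->N0 -> N1.N0=(alive,v0) N1.N1=(suspect,v1) N1.N2=(alive,v0) | N0.N0=(alive,v0) N0.N1=(suspect,v1) N0.N2=(alive,v0)
Op 8: N2 marks N0=dead -> (dead,v1)
Op 9: N0 marks N2=suspect -> (suspect,v1)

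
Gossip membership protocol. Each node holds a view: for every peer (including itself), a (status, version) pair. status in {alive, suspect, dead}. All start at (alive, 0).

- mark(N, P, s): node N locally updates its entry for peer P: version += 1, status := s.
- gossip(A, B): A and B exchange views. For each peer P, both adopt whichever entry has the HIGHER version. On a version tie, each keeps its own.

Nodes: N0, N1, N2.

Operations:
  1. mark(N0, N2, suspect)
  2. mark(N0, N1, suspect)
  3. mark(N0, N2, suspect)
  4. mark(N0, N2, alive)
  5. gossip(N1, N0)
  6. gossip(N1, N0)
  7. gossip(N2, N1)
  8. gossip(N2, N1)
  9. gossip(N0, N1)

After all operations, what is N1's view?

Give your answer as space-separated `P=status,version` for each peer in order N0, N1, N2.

Op 1: N0 marks N2=suspect -> (suspect,v1)
Op 2: N0 marks N1=suspect -> (suspect,v1)
Op 3: N0 marks N2=suspect -> (suspect,v2)
Op 4: N0 marks N2=alive -> (alive,v3)
Op 5: gossip N1<->N0 -> N1.N0=(alive,v0) N1.N1=(suspect,v1) N1.N2=(alive,v3) | N0.N0=(alive,v0) N0.N1=(suspect,v1) N0.N2=(alive,v3)
Op 6: gossip N1<->N0 -> N1.N0=(alive,v0) N1.N1=(suspect,v1) N1.N2=(alive,v3) | N0.N0=(alive,v0) N0.N1=(suspect,v1) N0.N2=(alive,v3)
Op 7: gossip N2<->N1 -> N2.N0=(alive,v0) N2.N1=(suspect,v1) N2.N2=(alive,v3) | N1.N0=(alive,v0) N1.N1=(suspect,v1) N1.N2=(alive,v3)
Op 8: gossip N2<->N1 -> N2.N0=(alive,v0) N2.N1=(suspect,v1) N2.N2=(alive,v3) | N1.N0=(alive,v0) N1.N1=(suspect,v1) N1.N2=(alive,v3)
Op 9: gossip N0<->N1 -> N0.N0=(alive,v0) N0.N1=(suspect,v1) N0.N2=(alive,v3) | N1.N0=(alive,v0) N1.N1=(suspect,v1) N1.N2=(alive,v3)

Answer: N0=alive,0 N1=suspect,1 N2=alive,3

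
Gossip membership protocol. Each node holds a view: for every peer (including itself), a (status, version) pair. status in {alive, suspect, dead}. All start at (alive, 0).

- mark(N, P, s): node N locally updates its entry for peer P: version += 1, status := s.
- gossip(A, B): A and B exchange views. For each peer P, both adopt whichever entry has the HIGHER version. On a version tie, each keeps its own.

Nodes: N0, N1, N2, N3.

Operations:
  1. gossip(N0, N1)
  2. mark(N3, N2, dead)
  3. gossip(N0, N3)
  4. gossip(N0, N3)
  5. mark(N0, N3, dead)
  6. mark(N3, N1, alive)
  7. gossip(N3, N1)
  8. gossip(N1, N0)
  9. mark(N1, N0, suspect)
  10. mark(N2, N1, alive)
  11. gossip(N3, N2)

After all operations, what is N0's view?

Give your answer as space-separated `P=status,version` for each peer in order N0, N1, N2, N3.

Op 1: gossip N0<->N1 -> N0.N0=(alive,v0) N0.N1=(alive,v0) N0.N2=(alive,v0) N0.N3=(alive,v0) | N1.N0=(alive,v0) N1.N1=(alive,v0) N1.N2=(alive,v0) N1.N3=(alive,v0)
Op 2: N3 marks N2=dead -> (dead,v1)
Op 3: gossip N0<->N3 -> N0.N0=(alive,v0) N0.N1=(alive,v0) N0.N2=(dead,v1) N0.N3=(alive,v0) | N3.N0=(alive,v0) N3.N1=(alive,v0) N3.N2=(dead,v1) N3.N3=(alive,v0)
Op 4: gossip N0<->N3 -> N0.N0=(alive,v0) N0.N1=(alive,v0) N0.N2=(dead,v1) N0.N3=(alive,v0) | N3.N0=(alive,v0) N3.N1=(alive,v0) N3.N2=(dead,v1) N3.N3=(alive,v0)
Op 5: N0 marks N3=dead -> (dead,v1)
Op 6: N3 marks N1=alive -> (alive,v1)
Op 7: gossip N3<->N1 -> N3.N0=(alive,v0) N3.N1=(alive,v1) N3.N2=(dead,v1) N3.N3=(alive,v0) | N1.N0=(alive,v0) N1.N1=(alive,v1) N1.N2=(dead,v1) N1.N3=(alive,v0)
Op 8: gossip N1<->N0 -> N1.N0=(alive,v0) N1.N1=(alive,v1) N1.N2=(dead,v1) N1.N3=(dead,v1) | N0.N0=(alive,v0) N0.N1=(alive,v1) N0.N2=(dead,v1) N0.N3=(dead,v1)
Op 9: N1 marks N0=suspect -> (suspect,v1)
Op 10: N2 marks N1=alive -> (alive,v1)
Op 11: gossip N3<->N2 -> N3.N0=(alive,v0) N3.N1=(alive,v1) N3.N2=(dead,v1) N3.N3=(alive,v0) | N2.N0=(alive,v0) N2.N1=(alive,v1) N2.N2=(dead,v1) N2.N3=(alive,v0)

Answer: N0=alive,0 N1=alive,1 N2=dead,1 N3=dead,1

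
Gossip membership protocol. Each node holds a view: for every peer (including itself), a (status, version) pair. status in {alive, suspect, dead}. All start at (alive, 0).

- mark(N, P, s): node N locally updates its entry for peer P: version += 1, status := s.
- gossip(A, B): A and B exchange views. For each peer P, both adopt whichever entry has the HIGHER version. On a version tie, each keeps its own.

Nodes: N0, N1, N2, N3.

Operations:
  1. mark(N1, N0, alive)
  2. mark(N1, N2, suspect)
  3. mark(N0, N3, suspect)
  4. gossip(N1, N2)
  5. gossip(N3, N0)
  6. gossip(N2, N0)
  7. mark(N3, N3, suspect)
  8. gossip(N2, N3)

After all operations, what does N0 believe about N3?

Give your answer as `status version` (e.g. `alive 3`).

Op 1: N1 marks N0=alive -> (alive,v1)
Op 2: N1 marks N2=suspect -> (suspect,v1)
Op 3: N0 marks N3=suspect -> (suspect,v1)
Op 4: gossip N1<->N2 -> N1.N0=(alive,v1) N1.N1=(alive,v0) N1.N2=(suspect,v1) N1.N3=(alive,v0) | N2.N0=(alive,v1) N2.N1=(alive,v0) N2.N2=(suspect,v1) N2.N3=(alive,v0)
Op 5: gossip N3<->N0 -> N3.N0=(alive,v0) N3.N1=(alive,v0) N3.N2=(alive,v0) N3.N3=(suspect,v1) | N0.N0=(alive,v0) N0.N1=(alive,v0) N0.N2=(alive,v0) N0.N3=(suspect,v1)
Op 6: gossip N2<->N0 -> N2.N0=(alive,v1) N2.N1=(alive,v0) N2.N2=(suspect,v1) N2.N3=(suspect,v1) | N0.N0=(alive,v1) N0.N1=(alive,v0) N0.N2=(suspect,v1) N0.N3=(suspect,v1)
Op 7: N3 marks N3=suspect -> (suspect,v2)
Op 8: gossip N2<->N3 -> N2.N0=(alive,v1) N2.N1=(alive,v0) N2.N2=(suspect,v1) N2.N3=(suspect,v2) | N3.N0=(alive,v1) N3.N1=(alive,v0) N3.N2=(suspect,v1) N3.N3=(suspect,v2)

Answer: suspect 1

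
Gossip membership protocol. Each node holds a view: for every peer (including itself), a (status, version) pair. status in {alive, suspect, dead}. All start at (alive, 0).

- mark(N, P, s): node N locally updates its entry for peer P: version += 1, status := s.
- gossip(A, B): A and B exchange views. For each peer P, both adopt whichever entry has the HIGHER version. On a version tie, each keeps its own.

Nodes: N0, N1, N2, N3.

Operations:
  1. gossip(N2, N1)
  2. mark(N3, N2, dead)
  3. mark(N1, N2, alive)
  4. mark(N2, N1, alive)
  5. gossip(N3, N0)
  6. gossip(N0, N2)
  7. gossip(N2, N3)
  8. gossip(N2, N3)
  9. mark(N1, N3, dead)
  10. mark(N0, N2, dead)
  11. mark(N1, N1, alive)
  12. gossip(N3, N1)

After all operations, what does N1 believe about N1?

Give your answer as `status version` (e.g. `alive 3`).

Answer: alive 1

Derivation:
Op 1: gossip N2<->N1 -> N2.N0=(alive,v0) N2.N1=(alive,v0) N2.N2=(alive,v0) N2.N3=(alive,v0) | N1.N0=(alive,v0) N1.N1=(alive,v0) N1.N2=(alive,v0) N1.N3=(alive,v0)
Op 2: N3 marks N2=dead -> (dead,v1)
Op 3: N1 marks N2=alive -> (alive,v1)
Op 4: N2 marks N1=alive -> (alive,v1)
Op 5: gossip N3<->N0 -> N3.N0=(alive,v0) N3.N1=(alive,v0) N3.N2=(dead,v1) N3.N3=(alive,v0) | N0.N0=(alive,v0) N0.N1=(alive,v0) N0.N2=(dead,v1) N0.N3=(alive,v0)
Op 6: gossip N0<->N2 -> N0.N0=(alive,v0) N0.N1=(alive,v1) N0.N2=(dead,v1) N0.N3=(alive,v0) | N2.N0=(alive,v0) N2.N1=(alive,v1) N2.N2=(dead,v1) N2.N3=(alive,v0)
Op 7: gossip N2<->N3 -> N2.N0=(alive,v0) N2.N1=(alive,v1) N2.N2=(dead,v1) N2.N3=(alive,v0) | N3.N0=(alive,v0) N3.N1=(alive,v1) N3.N2=(dead,v1) N3.N3=(alive,v0)
Op 8: gossip N2<->N3 -> N2.N0=(alive,v0) N2.N1=(alive,v1) N2.N2=(dead,v1) N2.N3=(alive,v0) | N3.N0=(alive,v0) N3.N1=(alive,v1) N3.N2=(dead,v1) N3.N3=(alive,v0)
Op 9: N1 marks N3=dead -> (dead,v1)
Op 10: N0 marks N2=dead -> (dead,v2)
Op 11: N1 marks N1=alive -> (alive,v1)
Op 12: gossip N3<->N1 -> N3.N0=(alive,v0) N3.N1=(alive,v1) N3.N2=(dead,v1) N3.N3=(dead,v1) | N1.N0=(alive,v0) N1.N1=(alive,v1) N1.N2=(alive,v1) N1.N3=(dead,v1)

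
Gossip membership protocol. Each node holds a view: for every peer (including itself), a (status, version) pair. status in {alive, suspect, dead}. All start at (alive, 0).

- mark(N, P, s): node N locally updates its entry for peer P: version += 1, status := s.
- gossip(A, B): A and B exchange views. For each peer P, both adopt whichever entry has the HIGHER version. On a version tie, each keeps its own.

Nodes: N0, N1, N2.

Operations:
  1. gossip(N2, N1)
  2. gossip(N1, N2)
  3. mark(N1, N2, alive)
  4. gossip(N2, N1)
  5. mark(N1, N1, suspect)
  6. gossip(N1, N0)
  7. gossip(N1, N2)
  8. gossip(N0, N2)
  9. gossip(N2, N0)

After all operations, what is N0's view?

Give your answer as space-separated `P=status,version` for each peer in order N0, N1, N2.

Answer: N0=alive,0 N1=suspect,1 N2=alive,1

Derivation:
Op 1: gossip N2<->N1 -> N2.N0=(alive,v0) N2.N1=(alive,v0) N2.N2=(alive,v0) | N1.N0=(alive,v0) N1.N1=(alive,v0) N1.N2=(alive,v0)
Op 2: gossip N1<->N2 -> N1.N0=(alive,v0) N1.N1=(alive,v0) N1.N2=(alive,v0) | N2.N0=(alive,v0) N2.N1=(alive,v0) N2.N2=(alive,v0)
Op 3: N1 marks N2=alive -> (alive,v1)
Op 4: gossip N2<->N1 -> N2.N0=(alive,v0) N2.N1=(alive,v0) N2.N2=(alive,v1) | N1.N0=(alive,v0) N1.N1=(alive,v0) N1.N2=(alive,v1)
Op 5: N1 marks N1=suspect -> (suspect,v1)
Op 6: gossip N1<->N0 -> N1.N0=(alive,v0) N1.N1=(suspect,v1) N1.N2=(alive,v1) | N0.N0=(alive,v0) N0.N1=(suspect,v1) N0.N2=(alive,v1)
Op 7: gossip N1<->N2 -> N1.N0=(alive,v0) N1.N1=(suspect,v1) N1.N2=(alive,v1) | N2.N0=(alive,v0) N2.N1=(suspect,v1) N2.N2=(alive,v1)
Op 8: gossip N0<->N2 -> N0.N0=(alive,v0) N0.N1=(suspect,v1) N0.N2=(alive,v1) | N2.N0=(alive,v0) N2.N1=(suspect,v1) N2.N2=(alive,v1)
Op 9: gossip N2<->N0 -> N2.N0=(alive,v0) N2.N1=(suspect,v1) N2.N2=(alive,v1) | N0.N0=(alive,v0) N0.N1=(suspect,v1) N0.N2=(alive,v1)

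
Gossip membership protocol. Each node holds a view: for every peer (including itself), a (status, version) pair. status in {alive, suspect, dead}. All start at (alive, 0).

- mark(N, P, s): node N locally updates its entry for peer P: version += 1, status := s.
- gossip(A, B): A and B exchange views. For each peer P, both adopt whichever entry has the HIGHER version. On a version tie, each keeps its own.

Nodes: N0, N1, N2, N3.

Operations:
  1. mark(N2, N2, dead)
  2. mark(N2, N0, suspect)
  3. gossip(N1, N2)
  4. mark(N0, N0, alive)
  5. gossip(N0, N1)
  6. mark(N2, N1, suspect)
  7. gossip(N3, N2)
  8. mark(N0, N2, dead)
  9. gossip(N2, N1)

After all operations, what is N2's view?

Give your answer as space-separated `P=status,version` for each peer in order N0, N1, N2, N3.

Answer: N0=suspect,1 N1=suspect,1 N2=dead,1 N3=alive,0

Derivation:
Op 1: N2 marks N2=dead -> (dead,v1)
Op 2: N2 marks N0=suspect -> (suspect,v1)
Op 3: gossip N1<->N2 -> N1.N0=(suspect,v1) N1.N1=(alive,v0) N1.N2=(dead,v1) N1.N3=(alive,v0) | N2.N0=(suspect,v1) N2.N1=(alive,v0) N2.N2=(dead,v1) N2.N3=(alive,v0)
Op 4: N0 marks N0=alive -> (alive,v1)
Op 5: gossip N0<->N1 -> N0.N0=(alive,v1) N0.N1=(alive,v0) N0.N2=(dead,v1) N0.N3=(alive,v0) | N1.N0=(suspect,v1) N1.N1=(alive,v0) N1.N2=(dead,v1) N1.N3=(alive,v0)
Op 6: N2 marks N1=suspect -> (suspect,v1)
Op 7: gossip N3<->N2 -> N3.N0=(suspect,v1) N3.N1=(suspect,v1) N3.N2=(dead,v1) N3.N3=(alive,v0) | N2.N0=(suspect,v1) N2.N1=(suspect,v1) N2.N2=(dead,v1) N2.N3=(alive,v0)
Op 8: N0 marks N2=dead -> (dead,v2)
Op 9: gossip N2<->N1 -> N2.N0=(suspect,v1) N2.N1=(suspect,v1) N2.N2=(dead,v1) N2.N3=(alive,v0) | N1.N0=(suspect,v1) N1.N1=(suspect,v1) N1.N2=(dead,v1) N1.N3=(alive,v0)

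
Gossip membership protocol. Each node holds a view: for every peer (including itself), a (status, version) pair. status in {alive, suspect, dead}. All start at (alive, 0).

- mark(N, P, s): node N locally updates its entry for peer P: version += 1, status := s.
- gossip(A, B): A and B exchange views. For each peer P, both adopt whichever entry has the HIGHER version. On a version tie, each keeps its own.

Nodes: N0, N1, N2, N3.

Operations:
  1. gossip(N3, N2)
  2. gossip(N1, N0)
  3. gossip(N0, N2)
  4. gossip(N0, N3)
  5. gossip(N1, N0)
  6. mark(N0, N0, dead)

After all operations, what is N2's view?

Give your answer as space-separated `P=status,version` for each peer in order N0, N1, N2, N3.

Answer: N0=alive,0 N1=alive,0 N2=alive,0 N3=alive,0

Derivation:
Op 1: gossip N3<->N2 -> N3.N0=(alive,v0) N3.N1=(alive,v0) N3.N2=(alive,v0) N3.N3=(alive,v0) | N2.N0=(alive,v0) N2.N1=(alive,v0) N2.N2=(alive,v0) N2.N3=(alive,v0)
Op 2: gossip N1<->N0 -> N1.N0=(alive,v0) N1.N1=(alive,v0) N1.N2=(alive,v0) N1.N3=(alive,v0) | N0.N0=(alive,v0) N0.N1=(alive,v0) N0.N2=(alive,v0) N0.N3=(alive,v0)
Op 3: gossip N0<->N2 -> N0.N0=(alive,v0) N0.N1=(alive,v0) N0.N2=(alive,v0) N0.N3=(alive,v0) | N2.N0=(alive,v0) N2.N1=(alive,v0) N2.N2=(alive,v0) N2.N3=(alive,v0)
Op 4: gossip N0<->N3 -> N0.N0=(alive,v0) N0.N1=(alive,v0) N0.N2=(alive,v0) N0.N3=(alive,v0) | N3.N0=(alive,v0) N3.N1=(alive,v0) N3.N2=(alive,v0) N3.N3=(alive,v0)
Op 5: gossip N1<->N0 -> N1.N0=(alive,v0) N1.N1=(alive,v0) N1.N2=(alive,v0) N1.N3=(alive,v0) | N0.N0=(alive,v0) N0.N1=(alive,v0) N0.N2=(alive,v0) N0.N3=(alive,v0)
Op 6: N0 marks N0=dead -> (dead,v1)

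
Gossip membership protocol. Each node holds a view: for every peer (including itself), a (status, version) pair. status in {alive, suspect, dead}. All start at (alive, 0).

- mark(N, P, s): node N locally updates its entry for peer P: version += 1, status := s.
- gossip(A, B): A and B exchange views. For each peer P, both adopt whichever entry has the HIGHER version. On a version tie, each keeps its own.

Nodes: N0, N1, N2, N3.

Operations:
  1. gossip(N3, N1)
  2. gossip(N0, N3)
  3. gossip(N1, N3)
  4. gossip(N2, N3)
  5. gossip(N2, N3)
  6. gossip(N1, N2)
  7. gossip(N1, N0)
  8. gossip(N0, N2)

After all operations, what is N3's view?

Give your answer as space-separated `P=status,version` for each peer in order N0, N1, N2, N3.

Answer: N0=alive,0 N1=alive,0 N2=alive,0 N3=alive,0

Derivation:
Op 1: gossip N3<->N1 -> N3.N0=(alive,v0) N3.N1=(alive,v0) N3.N2=(alive,v0) N3.N3=(alive,v0) | N1.N0=(alive,v0) N1.N1=(alive,v0) N1.N2=(alive,v0) N1.N3=(alive,v0)
Op 2: gossip N0<->N3 -> N0.N0=(alive,v0) N0.N1=(alive,v0) N0.N2=(alive,v0) N0.N3=(alive,v0) | N3.N0=(alive,v0) N3.N1=(alive,v0) N3.N2=(alive,v0) N3.N3=(alive,v0)
Op 3: gossip N1<->N3 -> N1.N0=(alive,v0) N1.N1=(alive,v0) N1.N2=(alive,v0) N1.N3=(alive,v0) | N3.N0=(alive,v0) N3.N1=(alive,v0) N3.N2=(alive,v0) N3.N3=(alive,v0)
Op 4: gossip N2<->N3 -> N2.N0=(alive,v0) N2.N1=(alive,v0) N2.N2=(alive,v0) N2.N3=(alive,v0) | N3.N0=(alive,v0) N3.N1=(alive,v0) N3.N2=(alive,v0) N3.N3=(alive,v0)
Op 5: gossip N2<->N3 -> N2.N0=(alive,v0) N2.N1=(alive,v0) N2.N2=(alive,v0) N2.N3=(alive,v0) | N3.N0=(alive,v0) N3.N1=(alive,v0) N3.N2=(alive,v0) N3.N3=(alive,v0)
Op 6: gossip N1<->N2 -> N1.N0=(alive,v0) N1.N1=(alive,v0) N1.N2=(alive,v0) N1.N3=(alive,v0) | N2.N0=(alive,v0) N2.N1=(alive,v0) N2.N2=(alive,v0) N2.N3=(alive,v0)
Op 7: gossip N1<->N0 -> N1.N0=(alive,v0) N1.N1=(alive,v0) N1.N2=(alive,v0) N1.N3=(alive,v0) | N0.N0=(alive,v0) N0.N1=(alive,v0) N0.N2=(alive,v0) N0.N3=(alive,v0)
Op 8: gossip N0<->N2 -> N0.N0=(alive,v0) N0.N1=(alive,v0) N0.N2=(alive,v0) N0.N3=(alive,v0) | N2.N0=(alive,v0) N2.N1=(alive,v0) N2.N2=(alive,v0) N2.N3=(alive,v0)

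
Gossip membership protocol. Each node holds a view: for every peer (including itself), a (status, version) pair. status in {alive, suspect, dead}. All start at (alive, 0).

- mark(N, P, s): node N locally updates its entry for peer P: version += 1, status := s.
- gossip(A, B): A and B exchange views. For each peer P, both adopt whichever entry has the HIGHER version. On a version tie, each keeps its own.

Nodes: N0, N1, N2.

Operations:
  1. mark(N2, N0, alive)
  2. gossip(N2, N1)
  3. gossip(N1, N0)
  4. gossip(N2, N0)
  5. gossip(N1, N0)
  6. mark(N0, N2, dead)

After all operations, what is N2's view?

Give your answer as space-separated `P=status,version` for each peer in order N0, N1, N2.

Answer: N0=alive,1 N1=alive,0 N2=alive,0

Derivation:
Op 1: N2 marks N0=alive -> (alive,v1)
Op 2: gossip N2<->N1 -> N2.N0=(alive,v1) N2.N1=(alive,v0) N2.N2=(alive,v0) | N1.N0=(alive,v1) N1.N1=(alive,v0) N1.N2=(alive,v0)
Op 3: gossip N1<->N0 -> N1.N0=(alive,v1) N1.N1=(alive,v0) N1.N2=(alive,v0) | N0.N0=(alive,v1) N0.N1=(alive,v0) N0.N2=(alive,v0)
Op 4: gossip N2<->N0 -> N2.N0=(alive,v1) N2.N1=(alive,v0) N2.N2=(alive,v0) | N0.N0=(alive,v1) N0.N1=(alive,v0) N0.N2=(alive,v0)
Op 5: gossip N1<->N0 -> N1.N0=(alive,v1) N1.N1=(alive,v0) N1.N2=(alive,v0) | N0.N0=(alive,v1) N0.N1=(alive,v0) N0.N2=(alive,v0)
Op 6: N0 marks N2=dead -> (dead,v1)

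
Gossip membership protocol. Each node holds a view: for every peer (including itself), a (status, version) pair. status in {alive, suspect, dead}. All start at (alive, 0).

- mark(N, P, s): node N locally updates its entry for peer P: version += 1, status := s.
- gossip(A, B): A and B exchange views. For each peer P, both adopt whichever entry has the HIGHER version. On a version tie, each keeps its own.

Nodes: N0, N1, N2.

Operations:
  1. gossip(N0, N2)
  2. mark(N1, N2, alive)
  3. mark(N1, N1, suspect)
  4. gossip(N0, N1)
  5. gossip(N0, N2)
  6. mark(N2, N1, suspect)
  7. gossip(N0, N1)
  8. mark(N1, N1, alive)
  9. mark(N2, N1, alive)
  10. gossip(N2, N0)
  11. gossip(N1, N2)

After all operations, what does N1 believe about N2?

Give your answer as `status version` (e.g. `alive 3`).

Op 1: gossip N0<->N2 -> N0.N0=(alive,v0) N0.N1=(alive,v0) N0.N2=(alive,v0) | N2.N0=(alive,v0) N2.N1=(alive,v0) N2.N2=(alive,v0)
Op 2: N1 marks N2=alive -> (alive,v1)
Op 3: N1 marks N1=suspect -> (suspect,v1)
Op 4: gossip N0<->N1 -> N0.N0=(alive,v0) N0.N1=(suspect,v1) N0.N2=(alive,v1) | N1.N0=(alive,v0) N1.N1=(suspect,v1) N1.N2=(alive,v1)
Op 5: gossip N0<->N2 -> N0.N0=(alive,v0) N0.N1=(suspect,v1) N0.N2=(alive,v1) | N2.N0=(alive,v0) N2.N1=(suspect,v1) N2.N2=(alive,v1)
Op 6: N2 marks N1=suspect -> (suspect,v2)
Op 7: gossip N0<->N1 -> N0.N0=(alive,v0) N0.N1=(suspect,v1) N0.N2=(alive,v1) | N1.N0=(alive,v0) N1.N1=(suspect,v1) N1.N2=(alive,v1)
Op 8: N1 marks N1=alive -> (alive,v2)
Op 9: N2 marks N1=alive -> (alive,v3)
Op 10: gossip N2<->N0 -> N2.N0=(alive,v0) N2.N1=(alive,v3) N2.N2=(alive,v1) | N0.N0=(alive,v0) N0.N1=(alive,v3) N0.N2=(alive,v1)
Op 11: gossip N1<->N2 -> N1.N0=(alive,v0) N1.N1=(alive,v3) N1.N2=(alive,v1) | N2.N0=(alive,v0) N2.N1=(alive,v3) N2.N2=(alive,v1)

Answer: alive 1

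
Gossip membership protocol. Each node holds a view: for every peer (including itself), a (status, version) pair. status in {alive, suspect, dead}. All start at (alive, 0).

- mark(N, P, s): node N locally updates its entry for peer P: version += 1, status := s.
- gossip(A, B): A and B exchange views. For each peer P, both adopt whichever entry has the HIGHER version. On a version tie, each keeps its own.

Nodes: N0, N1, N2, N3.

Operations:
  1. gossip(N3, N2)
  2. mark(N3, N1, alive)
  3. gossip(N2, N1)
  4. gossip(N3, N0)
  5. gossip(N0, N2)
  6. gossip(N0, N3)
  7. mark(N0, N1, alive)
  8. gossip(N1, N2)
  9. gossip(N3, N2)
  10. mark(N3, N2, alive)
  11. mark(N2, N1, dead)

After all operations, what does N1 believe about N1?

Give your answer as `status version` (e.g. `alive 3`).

Op 1: gossip N3<->N2 -> N3.N0=(alive,v0) N3.N1=(alive,v0) N3.N2=(alive,v0) N3.N3=(alive,v0) | N2.N0=(alive,v0) N2.N1=(alive,v0) N2.N2=(alive,v0) N2.N3=(alive,v0)
Op 2: N3 marks N1=alive -> (alive,v1)
Op 3: gossip N2<->N1 -> N2.N0=(alive,v0) N2.N1=(alive,v0) N2.N2=(alive,v0) N2.N3=(alive,v0) | N1.N0=(alive,v0) N1.N1=(alive,v0) N1.N2=(alive,v0) N1.N3=(alive,v0)
Op 4: gossip N3<->N0 -> N3.N0=(alive,v0) N3.N1=(alive,v1) N3.N2=(alive,v0) N3.N3=(alive,v0) | N0.N0=(alive,v0) N0.N1=(alive,v1) N0.N2=(alive,v0) N0.N3=(alive,v0)
Op 5: gossip N0<->N2 -> N0.N0=(alive,v0) N0.N1=(alive,v1) N0.N2=(alive,v0) N0.N3=(alive,v0) | N2.N0=(alive,v0) N2.N1=(alive,v1) N2.N2=(alive,v0) N2.N3=(alive,v0)
Op 6: gossip N0<->N3 -> N0.N0=(alive,v0) N0.N1=(alive,v1) N0.N2=(alive,v0) N0.N3=(alive,v0) | N3.N0=(alive,v0) N3.N1=(alive,v1) N3.N2=(alive,v0) N3.N3=(alive,v0)
Op 7: N0 marks N1=alive -> (alive,v2)
Op 8: gossip N1<->N2 -> N1.N0=(alive,v0) N1.N1=(alive,v1) N1.N2=(alive,v0) N1.N3=(alive,v0) | N2.N0=(alive,v0) N2.N1=(alive,v1) N2.N2=(alive,v0) N2.N3=(alive,v0)
Op 9: gossip N3<->N2 -> N3.N0=(alive,v0) N3.N1=(alive,v1) N3.N2=(alive,v0) N3.N3=(alive,v0) | N2.N0=(alive,v0) N2.N1=(alive,v1) N2.N2=(alive,v0) N2.N3=(alive,v0)
Op 10: N3 marks N2=alive -> (alive,v1)
Op 11: N2 marks N1=dead -> (dead,v2)

Answer: alive 1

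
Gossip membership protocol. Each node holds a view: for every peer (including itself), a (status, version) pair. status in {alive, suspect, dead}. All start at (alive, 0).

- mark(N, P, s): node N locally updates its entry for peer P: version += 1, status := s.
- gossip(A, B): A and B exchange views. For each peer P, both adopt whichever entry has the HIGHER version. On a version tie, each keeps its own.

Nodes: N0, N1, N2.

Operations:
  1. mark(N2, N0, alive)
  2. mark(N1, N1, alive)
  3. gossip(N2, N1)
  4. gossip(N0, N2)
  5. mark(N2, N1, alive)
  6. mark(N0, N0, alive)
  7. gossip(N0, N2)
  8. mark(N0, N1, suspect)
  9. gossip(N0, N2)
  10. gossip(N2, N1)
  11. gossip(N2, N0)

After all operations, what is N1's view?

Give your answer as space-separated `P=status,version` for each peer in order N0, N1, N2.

Answer: N0=alive,2 N1=suspect,3 N2=alive,0

Derivation:
Op 1: N2 marks N0=alive -> (alive,v1)
Op 2: N1 marks N1=alive -> (alive,v1)
Op 3: gossip N2<->N1 -> N2.N0=(alive,v1) N2.N1=(alive,v1) N2.N2=(alive,v0) | N1.N0=(alive,v1) N1.N1=(alive,v1) N1.N2=(alive,v0)
Op 4: gossip N0<->N2 -> N0.N0=(alive,v1) N0.N1=(alive,v1) N0.N2=(alive,v0) | N2.N0=(alive,v1) N2.N1=(alive,v1) N2.N2=(alive,v0)
Op 5: N2 marks N1=alive -> (alive,v2)
Op 6: N0 marks N0=alive -> (alive,v2)
Op 7: gossip N0<->N2 -> N0.N0=(alive,v2) N0.N1=(alive,v2) N0.N2=(alive,v0) | N2.N0=(alive,v2) N2.N1=(alive,v2) N2.N2=(alive,v0)
Op 8: N0 marks N1=suspect -> (suspect,v3)
Op 9: gossip N0<->N2 -> N0.N0=(alive,v2) N0.N1=(suspect,v3) N0.N2=(alive,v0) | N2.N0=(alive,v2) N2.N1=(suspect,v3) N2.N2=(alive,v0)
Op 10: gossip N2<->N1 -> N2.N0=(alive,v2) N2.N1=(suspect,v3) N2.N2=(alive,v0) | N1.N0=(alive,v2) N1.N1=(suspect,v3) N1.N2=(alive,v0)
Op 11: gossip N2<->N0 -> N2.N0=(alive,v2) N2.N1=(suspect,v3) N2.N2=(alive,v0) | N0.N0=(alive,v2) N0.N1=(suspect,v3) N0.N2=(alive,v0)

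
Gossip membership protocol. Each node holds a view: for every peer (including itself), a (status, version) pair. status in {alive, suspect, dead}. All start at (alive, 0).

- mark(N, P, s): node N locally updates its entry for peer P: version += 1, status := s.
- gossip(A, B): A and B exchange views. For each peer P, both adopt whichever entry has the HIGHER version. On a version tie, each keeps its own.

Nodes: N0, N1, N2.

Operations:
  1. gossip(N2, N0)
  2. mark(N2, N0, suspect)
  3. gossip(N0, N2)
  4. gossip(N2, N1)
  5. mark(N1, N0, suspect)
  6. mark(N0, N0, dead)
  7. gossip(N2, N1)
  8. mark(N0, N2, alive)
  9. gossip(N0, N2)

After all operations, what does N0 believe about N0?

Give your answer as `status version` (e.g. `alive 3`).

Op 1: gossip N2<->N0 -> N2.N0=(alive,v0) N2.N1=(alive,v0) N2.N2=(alive,v0) | N0.N0=(alive,v0) N0.N1=(alive,v0) N0.N2=(alive,v0)
Op 2: N2 marks N0=suspect -> (suspect,v1)
Op 3: gossip N0<->N2 -> N0.N0=(suspect,v1) N0.N1=(alive,v0) N0.N2=(alive,v0) | N2.N0=(suspect,v1) N2.N1=(alive,v0) N2.N2=(alive,v0)
Op 4: gossip N2<->N1 -> N2.N0=(suspect,v1) N2.N1=(alive,v0) N2.N2=(alive,v0) | N1.N0=(suspect,v1) N1.N1=(alive,v0) N1.N2=(alive,v0)
Op 5: N1 marks N0=suspect -> (suspect,v2)
Op 6: N0 marks N0=dead -> (dead,v2)
Op 7: gossip N2<->N1 -> N2.N0=(suspect,v2) N2.N1=(alive,v0) N2.N2=(alive,v0) | N1.N0=(suspect,v2) N1.N1=(alive,v0) N1.N2=(alive,v0)
Op 8: N0 marks N2=alive -> (alive,v1)
Op 9: gossip N0<->N2 -> N0.N0=(dead,v2) N0.N1=(alive,v0) N0.N2=(alive,v1) | N2.N0=(suspect,v2) N2.N1=(alive,v0) N2.N2=(alive,v1)

Answer: dead 2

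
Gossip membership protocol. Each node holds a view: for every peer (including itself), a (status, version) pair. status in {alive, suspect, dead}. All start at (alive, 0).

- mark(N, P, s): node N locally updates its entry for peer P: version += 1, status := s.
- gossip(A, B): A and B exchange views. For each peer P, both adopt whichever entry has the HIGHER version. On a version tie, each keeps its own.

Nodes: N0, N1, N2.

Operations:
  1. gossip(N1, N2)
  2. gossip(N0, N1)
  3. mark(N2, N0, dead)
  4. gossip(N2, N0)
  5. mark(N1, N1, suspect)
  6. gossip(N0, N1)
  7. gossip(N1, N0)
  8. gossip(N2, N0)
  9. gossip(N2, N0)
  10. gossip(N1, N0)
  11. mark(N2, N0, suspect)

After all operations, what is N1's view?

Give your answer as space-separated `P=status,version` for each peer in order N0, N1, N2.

Answer: N0=dead,1 N1=suspect,1 N2=alive,0

Derivation:
Op 1: gossip N1<->N2 -> N1.N0=(alive,v0) N1.N1=(alive,v0) N1.N2=(alive,v0) | N2.N0=(alive,v0) N2.N1=(alive,v0) N2.N2=(alive,v0)
Op 2: gossip N0<->N1 -> N0.N0=(alive,v0) N0.N1=(alive,v0) N0.N2=(alive,v0) | N1.N0=(alive,v0) N1.N1=(alive,v0) N1.N2=(alive,v0)
Op 3: N2 marks N0=dead -> (dead,v1)
Op 4: gossip N2<->N0 -> N2.N0=(dead,v1) N2.N1=(alive,v0) N2.N2=(alive,v0) | N0.N0=(dead,v1) N0.N1=(alive,v0) N0.N2=(alive,v0)
Op 5: N1 marks N1=suspect -> (suspect,v1)
Op 6: gossip N0<->N1 -> N0.N0=(dead,v1) N0.N1=(suspect,v1) N0.N2=(alive,v0) | N1.N0=(dead,v1) N1.N1=(suspect,v1) N1.N2=(alive,v0)
Op 7: gossip N1<->N0 -> N1.N0=(dead,v1) N1.N1=(suspect,v1) N1.N2=(alive,v0) | N0.N0=(dead,v1) N0.N1=(suspect,v1) N0.N2=(alive,v0)
Op 8: gossip N2<->N0 -> N2.N0=(dead,v1) N2.N1=(suspect,v1) N2.N2=(alive,v0) | N0.N0=(dead,v1) N0.N1=(suspect,v1) N0.N2=(alive,v0)
Op 9: gossip N2<->N0 -> N2.N0=(dead,v1) N2.N1=(suspect,v1) N2.N2=(alive,v0) | N0.N0=(dead,v1) N0.N1=(suspect,v1) N0.N2=(alive,v0)
Op 10: gossip N1<->N0 -> N1.N0=(dead,v1) N1.N1=(suspect,v1) N1.N2=(alive,v0) | N0.N0=(dead,v1) N0.N1=(suspect,v1) N0.N2=(alive,v0)
Op 11: N2 marks N0=suspect -> (suspect,v2)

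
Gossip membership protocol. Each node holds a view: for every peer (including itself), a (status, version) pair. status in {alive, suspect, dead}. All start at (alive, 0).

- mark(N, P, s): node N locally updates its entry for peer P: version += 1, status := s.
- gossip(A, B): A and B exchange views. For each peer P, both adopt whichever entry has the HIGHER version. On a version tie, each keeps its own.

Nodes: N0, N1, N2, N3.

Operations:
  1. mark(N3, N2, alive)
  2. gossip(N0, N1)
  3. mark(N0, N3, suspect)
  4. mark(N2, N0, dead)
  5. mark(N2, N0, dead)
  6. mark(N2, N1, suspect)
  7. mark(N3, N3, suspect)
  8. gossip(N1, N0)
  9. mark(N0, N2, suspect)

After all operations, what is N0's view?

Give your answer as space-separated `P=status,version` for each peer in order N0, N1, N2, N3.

Op 1: N3 marks N2=alive -> (alive,v1)
Op 2: gossip N0<->N1 -> N0.N0=(alive,v0) N0.N1=(alive,v0) N0.N2=(alive,v0) N0.N3=(alive,v0) | N1.N0=(alive,v0) N1.N1=(alive,v0) N1.N2=(alive,v0) N1.N3=(alive,v0)
Op 3: N0 marks N3=suspect -> (suspect,v1)
Op 4: N2 marks N0=dead -> (dead,v1)
Op 5: N2 marks N0=dead -> (dead,v2)
Op 6: N2 marks N1=suspect -> (suspect,v1)
Op 7: N3 marks N3=suspect -> (suspect,v1)
Op 8: gossip N1<->N0 -> N1.N0=(alive,v0) N1.N1=(alive,v0) N1.N2=(alive,v0) N1.N3=(suspect,v1) | N0.N0=(alive,v0) N0.N1=(alive,v0) N0.N2=(alive,v0) N0.N3=(suspect,v1)
Op 9: N0 marks N2=suspect -> (suspect,v1)

Answer: N0=alive,0 N1=alive,0 N2=suspect,1 N3=suspect,1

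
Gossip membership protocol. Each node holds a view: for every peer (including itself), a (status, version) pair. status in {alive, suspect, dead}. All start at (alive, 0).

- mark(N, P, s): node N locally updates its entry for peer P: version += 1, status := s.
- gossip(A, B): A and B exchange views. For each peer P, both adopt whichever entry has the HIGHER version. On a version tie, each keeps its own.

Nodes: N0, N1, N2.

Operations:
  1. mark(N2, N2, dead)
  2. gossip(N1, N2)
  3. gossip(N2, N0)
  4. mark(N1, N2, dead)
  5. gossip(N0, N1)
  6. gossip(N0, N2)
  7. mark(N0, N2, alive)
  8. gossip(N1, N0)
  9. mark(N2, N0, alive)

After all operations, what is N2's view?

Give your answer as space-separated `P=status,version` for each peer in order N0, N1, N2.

Op 1: N2 marks N2=dead -> (dead,v1)
Op 2: gossip N1<->N2 -> N1.N0=(alive,v0) N1.N1=(alive,v0) N1.N2=(dead,v1) | N2.N0=(alive,v0) N2.N1=(alive,v0) N2.N2=(dead,v1)
Op 3: gossip N2<->N0 -> N2.N0=(alive,v0) N2.N1=(alive,v0) N2.N2=(dead,v1) | N0.N0=(alive,v0) N0.N1=(alive,v0) N0.N2=(dead,v1)
Op 4: N1 marks N2=dead -> (dead,v2)
Op 5: gossip N0<->N1 -> N0.N0=(alive,v0) N0.N1=(alive,v0) N0.N2=(dead,v2) | N1.N0=(alive,v0) N1.N1=(alive,v0) N1.N2=(dead,v2)
Op 6: gossip N0<->N2 -> N0.N0=(alive,v0) N0.N1=(alive,v0) N0.N2=(dead,v2) | N2.N0=(alive,v0) N2.N1=(alive,v0) N2.N2=(dead,v2)
Op 7: N0 marks N2=alive -> (alive,v3)
Op 8: gossip N1<->N0 -> N1.N0=(alive,v0) N1.N1=(alive,v0) N1.N2=(alive,v3) | N0.N0=(alive,v0) N0.N1=(alive,v0) N0.N2=(alive,v3)
Op 9: N2 marks N0=alive -> (alive,v1)

Answer: N0=alive,1 N1=alive,0 N2=dead,2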